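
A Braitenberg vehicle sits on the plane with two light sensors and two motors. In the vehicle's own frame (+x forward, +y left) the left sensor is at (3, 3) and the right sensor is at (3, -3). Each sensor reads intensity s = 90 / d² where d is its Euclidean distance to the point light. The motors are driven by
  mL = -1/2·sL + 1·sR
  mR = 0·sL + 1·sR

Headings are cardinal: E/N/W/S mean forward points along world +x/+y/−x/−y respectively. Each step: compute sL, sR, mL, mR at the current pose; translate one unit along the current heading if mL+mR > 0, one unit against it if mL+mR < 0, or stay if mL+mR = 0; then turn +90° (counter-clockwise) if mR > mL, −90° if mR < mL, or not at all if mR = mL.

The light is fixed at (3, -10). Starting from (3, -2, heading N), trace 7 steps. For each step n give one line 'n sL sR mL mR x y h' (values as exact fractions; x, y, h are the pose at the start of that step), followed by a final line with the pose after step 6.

0 9/13 9/13 9/26 9/13 3 -2 N
1 2 10/17 -7/17 10/17 3 -1 W
2 9/4 45/26 63/104 45/26 2 -1 S
3 18/25 90/29 1989/725 90/29 2 -2 E
4 9/13 9/13 9/26 9/13 3 -2 N
5 2 10/17 -7/17 10/17 3 -1 W
6 9/4 45/26 63/104 45/26 2 -1 S
final 2 -2 E

n=0: pose=(3,-2,N); sL=9/13, sR=9/13; mL=9/26, mR=9/13; mL+mR=27/26 → advance +1; mR−mL=9/26 → turn +1·90°
n=1: pose=(3,-1,W); sL=2, sR=10/17; mL=-7/17, mR=10/17; mL+mR=3/17 → advance +1; mR−mL=1 → turn +1·90°
n=2: pose=(2,-1,S); sL=9/4, sR=45/26; mL=63/104, mR=45/26; mL+mR=243/104 → advance +1; mR−mL=9/8 → turn +1·90°
n=3: pose=(2,-2,E); sL=18/25, sR=90/29; mL=1989/725, mR=90/29; mL+mR=4239/725 → advance +1; mR−mL=9/25 → turn +1·90°
n=4: pose=(3,-2,N); sL=9/13, sR=9/13; mL=9/26, mR=9/13; mL+mR=27/26 → advance +1; mR−mL=9/26 → turn +1·90°
n=5: pose=(3,-1,W); sL=2, sR=10/17; mL=-7/17, mR=10/17; mL+mR=3/17 → advance +1; mR−mL=1 → turn +1·90°
n=6: pose=(2,-1,S); sL=9/4, sR=45/26; mL=63/104, mR=45/26; mL+mR=243/104 → advance +1; mR−mL=9/8 → turn +1·90°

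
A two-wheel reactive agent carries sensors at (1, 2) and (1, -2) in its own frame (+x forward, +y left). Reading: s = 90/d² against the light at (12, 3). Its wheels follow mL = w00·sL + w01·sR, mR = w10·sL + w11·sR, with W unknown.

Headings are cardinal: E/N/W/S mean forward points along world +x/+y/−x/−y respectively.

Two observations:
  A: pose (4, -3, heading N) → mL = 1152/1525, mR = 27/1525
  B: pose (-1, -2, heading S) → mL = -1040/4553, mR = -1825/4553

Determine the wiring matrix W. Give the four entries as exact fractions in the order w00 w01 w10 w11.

obs A: pose=(4,-3,N) → sL=18/25, sR=90/61, mL=1152/1525, mR=27/1525
obs B: pose=(-1,-2,S) → sL=90/157, sR=10/29, mL=-1040/4553, mR=-1825/4553
sensor matrix S = [[18/25, 90/61], [90/157, 10/29]]; det S = -829728/1388665
solve [mL_A; mL_B] = S·[w00; w01] and [mR_A; mR_B] = S·[w10; w11]:
  w00 = -1, w01 = 1, w10 = -1, w11 = 1/2

-1 1 -1 1/2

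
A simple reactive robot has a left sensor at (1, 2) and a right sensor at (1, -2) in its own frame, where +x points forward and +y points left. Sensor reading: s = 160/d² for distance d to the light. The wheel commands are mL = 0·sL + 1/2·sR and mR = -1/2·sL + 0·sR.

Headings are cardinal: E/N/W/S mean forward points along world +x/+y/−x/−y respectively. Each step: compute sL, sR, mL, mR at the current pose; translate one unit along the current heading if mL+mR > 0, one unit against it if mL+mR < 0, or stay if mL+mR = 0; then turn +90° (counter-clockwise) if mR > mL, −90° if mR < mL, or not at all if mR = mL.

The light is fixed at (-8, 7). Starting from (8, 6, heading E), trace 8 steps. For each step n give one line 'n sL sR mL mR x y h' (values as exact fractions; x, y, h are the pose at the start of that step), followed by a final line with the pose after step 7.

n=0: pose=(8,6,E); sL=16/29, sR=80/149; mL=40/149, mR=-8/29; mL+mR=-32/4321 → advance -1; mR−mL=-2352/4321 → turn -1·90°
n=1: pose=(7,6,S); sL=160/293, sR=160/173; mL=80/173, mR=-80/293; mL+mR=9600/50689 → advance +1; mR−mL=-37280/50689 → turn -1·90°
n=2: pose=(7,5,W); sL=40/53, sR=40/49; mL=20/49, mR=-20/53; mL+mR=80/2597 → advance +1; mR−mL=-2040/2597 → turn -1·90°
n=3: pose=(6,5,N); sL=32/29, sR=160/257; mL=80/257, mR=-16/29; mL+mR=-1792/7453 → advance -1; mR−mL=-6432/7453 → turn -1·90°
n=4: pose=(6,4,E); sL=80/113, sR=16/25; mL=8/25, mR=-40/113; mL+mR=-96/2825 → advance -1; mR−mL=-1904/2825 → turn -1·90°
n=5: pose=(5,4,S); sL=160/241, sR=160/137; mL=80/137, mR=-80/241; mL+mR=8320/33017 → advance +1; mR−mL=-30240/33017 → turn -1·90°
n=6: pose=(5,3,W); sL=8/9, sR=40/37; mL=20/37, mR=-4/9; mL+mR=32/333 → advance +1; mR−mL=-328/333 → turn -1·90°
n=7: pose=(4,3,N); sL=160/109, sR=32/41; mL=16/41, mR=-80/109; mL+mR=-1536/4469 → advance -1; mR−mL=-5024/4469 → turn -1·90°

0 16/29 80/149 40/149 -8/29 8 6 E
1 160/293 160/173 80/173 -80/293 7 6 S
2 40/53 40/49 20/49 -20/53 7 5 W
3 32/29 160/257 80/257 -16/29 6 5 N
4 80/113 16/25 8/25 -40/113 6 4 E
5 160/241 160/137 80/137 -80/241 5 4 S
6 8/9 40/37 20/37 -4/9 5 3 W
7 160/109 32/41 16/41 -80/109 4 3 N
final 4 2 E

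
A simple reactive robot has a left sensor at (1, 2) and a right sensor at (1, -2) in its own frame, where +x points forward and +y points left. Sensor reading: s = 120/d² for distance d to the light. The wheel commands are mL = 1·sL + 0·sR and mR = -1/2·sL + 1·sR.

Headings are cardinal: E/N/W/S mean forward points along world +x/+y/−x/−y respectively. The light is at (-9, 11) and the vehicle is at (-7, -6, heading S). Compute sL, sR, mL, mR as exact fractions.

left sensor world pos  = (-5, -7); dL² = 340
right sensor world pos = (-9, -7); dR² = 324
sL = 120/340 = 6/17
sR = 120/324 = 10/27
mL = 1·sL + 0·sR = 6/17
mR = -1/2·sL + 1·sR = 89/459

6/17 10/27 6/17 89/459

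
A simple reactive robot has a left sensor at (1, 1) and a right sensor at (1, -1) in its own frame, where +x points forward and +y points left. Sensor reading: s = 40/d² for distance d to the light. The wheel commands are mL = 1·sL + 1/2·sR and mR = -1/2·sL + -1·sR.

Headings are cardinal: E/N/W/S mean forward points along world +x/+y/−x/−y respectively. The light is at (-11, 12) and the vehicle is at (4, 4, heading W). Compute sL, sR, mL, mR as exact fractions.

40/277 8/49 3068/13573 -3196/13573

left sensor world pos  = (3, 3); dL² = 277
right sensor world pos = (3, 5); dR² = 245
sL = 40/277 = 40/277
sR = 40/245 = 8/49
mL = 1·sL + 1/2·sR = 3068/13573
mR = -1/2·sL + -1·sR = -3196/13573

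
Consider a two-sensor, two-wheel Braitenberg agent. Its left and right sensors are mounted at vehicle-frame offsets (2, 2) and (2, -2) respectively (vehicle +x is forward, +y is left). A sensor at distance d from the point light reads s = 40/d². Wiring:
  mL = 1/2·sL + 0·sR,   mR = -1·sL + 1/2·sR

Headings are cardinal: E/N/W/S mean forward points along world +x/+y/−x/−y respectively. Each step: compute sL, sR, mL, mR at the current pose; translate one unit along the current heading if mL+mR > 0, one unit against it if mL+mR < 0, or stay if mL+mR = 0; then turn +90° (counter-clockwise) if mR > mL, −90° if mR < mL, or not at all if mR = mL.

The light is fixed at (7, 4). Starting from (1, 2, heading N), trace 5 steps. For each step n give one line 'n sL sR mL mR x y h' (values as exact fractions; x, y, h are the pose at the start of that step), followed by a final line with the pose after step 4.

n=0: pose=(1,2,N); sL=5/8, sR=5/2; mL=5/16, mR=5/8; mL+mR=15/16 → advance +1; mR−mL=5/16 → turn +1·90°
n=1: pose=(1,3,W); sL=40/73, sR=8/13; mL=20/73, mR=-228/949; mL+mR=32/949 → advance +1; mR−mL=-488/949 → turn -1·90°
n=2: pose=(0,3,N); sL=20/41, sR=20/13; mL=10/41, mR=150/533; mL+mR=280/533 → advance +1; mR−mL=20/533 → turn +1·90°
n=3: pose=(0,4,W); sL=8/17, sR=8/17; mL=4/17, mR=-4/17; mL+mR=0 → advance +0; mR−mL=-8/17 → turn -1·90°
n=4: pose=(0,4,N); sL=8/17, sR=40/29; mL=4/17, mR=108/493; mL+mR=224/493 → advance +1; mR−mL=-8/493 → turn -1·90°

0 5/8 5/2 5/16 5/8 1 2 N
1 40/73 8/13 20/73 -228/949 1 3 W
2 20/41 20/13 10/41 150/533 0 3 N
3 8/17 8/17 4/17 -4/17 0 4 W
4 8/17 40/29 4/17 108/493 0 4 N
final 0 5 E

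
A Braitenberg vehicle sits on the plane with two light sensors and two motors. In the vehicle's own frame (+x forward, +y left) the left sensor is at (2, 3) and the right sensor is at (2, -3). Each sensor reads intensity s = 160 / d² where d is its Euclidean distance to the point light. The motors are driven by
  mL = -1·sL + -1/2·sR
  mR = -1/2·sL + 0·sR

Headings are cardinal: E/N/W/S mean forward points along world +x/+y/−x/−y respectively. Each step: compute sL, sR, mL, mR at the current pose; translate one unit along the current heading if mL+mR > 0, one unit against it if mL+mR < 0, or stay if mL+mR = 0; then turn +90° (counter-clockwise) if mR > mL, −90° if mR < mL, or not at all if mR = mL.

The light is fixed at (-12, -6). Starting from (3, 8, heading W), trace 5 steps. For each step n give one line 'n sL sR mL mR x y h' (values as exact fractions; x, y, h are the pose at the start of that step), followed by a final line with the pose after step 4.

n=0: pose=(3,8,W); sL=16/29, sR=80/229; mL=-4824/6641, mR=-8/29; mL+mR=-6656/6641 → advance -1; mR−mL=2992/6641 → turn +1·90°
n=1: pose=(4,8,S); sL=32/101, sR=160/313; mL=-18096/31613, mR=-16/101; mL+mR=-23104/31613 → advance -1; mR−mL=13088/31613 → turn +1·90°
n=2: pose=(4,9,E); sL=20/81, sR=40/117; mL=-440/1053, mR=-10/81; mL+mR=-190/351 → advance -1; mR−mL=310/1053 → turn +1·90°
n=3: pose=(3,9,N); sL=160/433, sR=160/613; mL=-132720/265429, mR=-80/433; mL+mR=-181760/265429 → advance -1; mR−mL=83680/265429 → turn +1·90°
n=4: pose=(3,8,W); sL=16/29, sR=80/229; mL=-4824/6641, mR=-8/29; mL+mR=-6656/6641 → advance -1; mR−mL=2992/6641 → turn +1·90°

0 16/29 80/229 -4824/6641 -8/29 3 8 W
1 32/101 160/313 -18096/31613 -16/101 4 8 S
2 20/81 40/117 -440/1053 -10/81 4 9 E
3 160/433 160/613 -132720/265429 -80/433 3 9 N
4 16/29 80/229 -4824/6641 -8/29 3 8 W
final 4 8 S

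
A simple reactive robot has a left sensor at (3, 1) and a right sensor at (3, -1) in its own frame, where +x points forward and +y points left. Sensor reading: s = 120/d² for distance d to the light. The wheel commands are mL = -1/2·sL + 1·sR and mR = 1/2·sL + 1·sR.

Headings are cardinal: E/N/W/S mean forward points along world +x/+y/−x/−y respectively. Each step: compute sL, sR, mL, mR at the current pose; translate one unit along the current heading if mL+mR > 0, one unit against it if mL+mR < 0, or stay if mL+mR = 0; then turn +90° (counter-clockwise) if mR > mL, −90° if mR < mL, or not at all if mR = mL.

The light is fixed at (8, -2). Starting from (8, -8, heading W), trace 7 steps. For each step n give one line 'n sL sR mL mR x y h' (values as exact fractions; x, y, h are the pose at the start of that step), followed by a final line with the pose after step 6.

0 60/29 60/17 1230/493 2250/493 8 -8 W
1 40/27 24/17 308/459 988/459 7 -8 S
2 3 30/17 9/34 111/34 7 -9 E
3 120/17 120/17 60/17 180/17 8 -9 N
4 60/29 60/17 1230/493 2250/493 8 -8 W
5 40/27 24/17 308/459 988/459 7 -8 S
6 3 30/17 9/34 111/34 7 -9 E
final 8 -9 N

n=0: pose=(8,-8,W); sL=60/29, sR=60/17; mL=1230/493, mR=2250/493; mL+mR=120/17 → advance +1; mR−mL=60/29 → turn +1·90°
n=1: pose=(7,-8,S); sL=40/27, sR=24/17; mL=308/459, mR=988/459; mL+mR=48/17 → advance +1; mR−mL=40/27 → turn +1·90°
n=2: pose=(7,-9,E); sL=3, sR=30/17; mL=9/34, mR=111/34; mL+mR=60/17 → advance +1; mR−mL=3 → turn +1·90°
n=3: pose=(8,-9,N); sL=120/17, sR=120/17; mL=60/17, mR=180/17; mL+mR=240/17 → advance +1; mR−mL=120/17 → turn +1·90°
n=4: pose=(8,-8,W); sL=60/29, sR=60/17; mL=1230/493, mR=2250/493; mL+mR=120/17 → advance +1; mR−mL=60/29 → turn +1·90°
n=5: pose=(7,-8,S); sL=40/27, sR=24/17; mL=308/459, mR=988/459; mL+mR=48/17 → advance +1; mR−mL=40/27 → turn +1·90°
n=6: pose=(7,-9,E); sL=3, sR=30/17; mL=9/34, mR=111/34; mL+mR=60/17 → advance +1; mR−mL=3 → turn +1·90°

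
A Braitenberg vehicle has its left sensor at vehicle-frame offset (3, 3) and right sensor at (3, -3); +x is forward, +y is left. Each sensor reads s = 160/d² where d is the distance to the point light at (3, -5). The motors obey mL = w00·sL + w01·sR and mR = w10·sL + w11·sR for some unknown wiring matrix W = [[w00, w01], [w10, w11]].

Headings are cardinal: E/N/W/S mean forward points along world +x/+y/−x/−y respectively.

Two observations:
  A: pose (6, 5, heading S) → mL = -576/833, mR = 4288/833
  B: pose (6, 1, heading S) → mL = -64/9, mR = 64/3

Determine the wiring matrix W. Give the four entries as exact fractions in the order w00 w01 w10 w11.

obs A: pose=(6,5,S) → sL=32/17, sR=160/49, mL=-576/833, mR=4288/833
obs B: pose=(6,1,S) → sL=32/9, sR=160/9, mL=-64/9, mR=64/3
sensor matrix S = [[32/17, 160/49], [32/9, 160/9]]; det S = 163840/7497
solve [mL_A; mL_B] = S·[w00; w01] and [mR_A; mR_B] = S·[w10; w11]:
  w00 = 1/2, w01 = -1/2, w10 = 1, w11 = 1

1/2 -1/2 1 1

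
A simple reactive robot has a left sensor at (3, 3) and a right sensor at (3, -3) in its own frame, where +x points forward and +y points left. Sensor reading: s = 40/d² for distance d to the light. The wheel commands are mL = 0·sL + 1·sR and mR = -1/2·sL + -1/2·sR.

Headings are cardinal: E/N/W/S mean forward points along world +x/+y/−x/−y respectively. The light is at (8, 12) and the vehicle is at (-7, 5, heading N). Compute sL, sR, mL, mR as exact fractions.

left sensor world pos  = (-10, 8); dL² = 340
right sensor world pos = (-4, 8); dR² = 160
sL = 40/340 = 2/17
sR = 40/160 = 1/4
mL = 0·sL + 1·sR = 1/4
mR = -1/2·sL + -1/2·sR = -25/136

2/17 1/4 1/4 -25/136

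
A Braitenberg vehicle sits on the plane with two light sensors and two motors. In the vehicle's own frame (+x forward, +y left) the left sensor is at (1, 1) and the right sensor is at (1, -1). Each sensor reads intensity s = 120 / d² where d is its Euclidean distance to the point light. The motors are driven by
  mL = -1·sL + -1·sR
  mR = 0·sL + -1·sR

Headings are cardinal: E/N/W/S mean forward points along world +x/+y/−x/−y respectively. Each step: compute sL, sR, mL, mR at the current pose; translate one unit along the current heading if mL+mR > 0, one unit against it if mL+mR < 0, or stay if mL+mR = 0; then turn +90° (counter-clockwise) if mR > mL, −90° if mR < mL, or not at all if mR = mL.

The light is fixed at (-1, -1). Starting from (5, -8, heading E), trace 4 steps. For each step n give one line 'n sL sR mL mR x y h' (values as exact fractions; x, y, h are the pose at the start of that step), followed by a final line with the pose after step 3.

0 24/17 120/113 -4752/1921 -120/113 5 -8 E
1 30/13 5/3 -155/39 -5/3 4 -8 N
2 120/97 24/13 -3888/1261 -24/13 4 -9 W
3 12/13 60/53 -1416/689 -60/53 5 -9 S
final 5 -8 E

n=0: pose=(5,-8,E); sL=24/17, sR=120/113; mL=-4752/1921, mR=-120/113; mL+mR=-6792/1921 → advance -1; mR−mL=24/17 → turn +1·90°
n=1: pose=(4,-8,N); sL=30/13, sR=5/3; mL=-155/39, mR=-5/3; mL+mR=-220/39 → advance -1; mR−mL=30/13 → turn +1·90°
n=2: pose=(4,-9,W); sL=120/97, sR=24/13; mL=-3888/1261, mR=-24/13; mL+mR=-6216/1261 → advance -1; mR−mL=120/97 → turn +1·90°
n=3: pose=(5,-9,S); sL=12/13, sR=60/53; mL=-1416/689, mR=-60/53; mL+mR=-2196/689 → advance -1; mR−mL=12/13 → turn +1·90°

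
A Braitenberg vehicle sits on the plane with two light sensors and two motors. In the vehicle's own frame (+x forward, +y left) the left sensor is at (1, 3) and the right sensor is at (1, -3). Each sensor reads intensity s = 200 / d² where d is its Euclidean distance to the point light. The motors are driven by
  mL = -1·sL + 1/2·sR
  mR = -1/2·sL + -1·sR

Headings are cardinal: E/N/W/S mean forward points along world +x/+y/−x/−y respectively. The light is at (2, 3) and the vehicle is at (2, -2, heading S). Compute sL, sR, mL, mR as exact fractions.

40/9 40/9 -20/9 -20/3

left sensor world pos  = (5, -3); dL² = 45
right sensor world pos = (-1, -3); dR² = 45
sL = 200/45 = 40/9
sR = 200/45 = 40/9
mL = -1·sL + 1/2·sR = -20/9
mR = -1/2·sL + -1·sR = -20/3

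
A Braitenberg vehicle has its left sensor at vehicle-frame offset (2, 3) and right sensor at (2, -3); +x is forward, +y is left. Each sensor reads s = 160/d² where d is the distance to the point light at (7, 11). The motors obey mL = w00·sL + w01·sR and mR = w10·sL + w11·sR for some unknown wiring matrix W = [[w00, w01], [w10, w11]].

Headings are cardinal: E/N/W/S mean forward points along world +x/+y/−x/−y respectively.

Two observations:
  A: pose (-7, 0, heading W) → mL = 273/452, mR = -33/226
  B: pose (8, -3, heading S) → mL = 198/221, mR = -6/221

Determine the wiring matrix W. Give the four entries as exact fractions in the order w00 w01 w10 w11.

obs A: pose=(-7,0,W) → sL=40/113, sR=1/2, mL=273/452, mR=-33/226
obs B: pose=(8,-3,S) → sL=10/17, sR=8/13, mL=198/221, mR=-6/221
sensor matrix S = [[40/113, 1/2], [10/17, 8/13]]; det S = -1905/24973
solve [mL_A; mL_B] = S·[w00; w01] and [mR_A; mR_B] = S·[w10; w11]:
  w00 = 1, w01 = 1/2, w10 = 1, w11 = -1

1 1/2 1 -1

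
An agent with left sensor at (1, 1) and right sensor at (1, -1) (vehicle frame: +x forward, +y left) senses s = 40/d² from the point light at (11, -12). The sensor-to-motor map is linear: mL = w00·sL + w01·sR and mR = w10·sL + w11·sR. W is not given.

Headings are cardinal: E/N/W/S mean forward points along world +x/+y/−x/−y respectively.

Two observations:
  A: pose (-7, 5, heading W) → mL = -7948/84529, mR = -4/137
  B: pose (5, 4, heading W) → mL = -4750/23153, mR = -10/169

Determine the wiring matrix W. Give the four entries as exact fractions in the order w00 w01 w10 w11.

-1 -1/2 0 -1/2

obs A: pose=(-7,5,W) → sL=40/617, sR=8/137, mL=-7948/84529, mR=-4/137
obs B: pose=(5,4,W) → sL=20/137, sR=20/169, mL=-4750/23153, mR=-10/169
sensor matrix S = [[40/617, 8/137], [20/137, 20/169]]; det S = -1668480/1957099937
solve [mL_A; mL_B] = S·[w00; w01] and [mR_A; mR_B] = S·[w10; w11]:
  w00 = -1, w01 = -1/2, w10 = 0, w11 = -1/2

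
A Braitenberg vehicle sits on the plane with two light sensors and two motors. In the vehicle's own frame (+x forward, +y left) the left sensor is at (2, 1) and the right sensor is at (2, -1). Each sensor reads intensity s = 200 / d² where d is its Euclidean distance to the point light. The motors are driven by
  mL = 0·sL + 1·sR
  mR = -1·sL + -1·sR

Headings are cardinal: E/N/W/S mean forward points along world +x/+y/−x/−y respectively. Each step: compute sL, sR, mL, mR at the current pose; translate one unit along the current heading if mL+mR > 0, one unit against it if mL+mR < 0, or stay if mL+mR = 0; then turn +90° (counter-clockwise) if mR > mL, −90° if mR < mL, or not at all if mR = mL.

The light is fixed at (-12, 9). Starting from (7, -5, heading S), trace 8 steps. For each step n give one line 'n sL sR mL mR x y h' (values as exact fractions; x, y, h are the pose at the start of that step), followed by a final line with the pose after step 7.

0 25/82 10/29 10/29 -1545/2378 7 -5 S
1 40/97 200/433 200/433 -36720/42001 7 -4 W
2 100/241 100/281 100/281 -52200/67721 8 -4 N
3 200/653 200/709 200/709 -272400/462977 8 -5 E
4 25/82 10/29 10/29 -1545/2378 7 -5 S
5 40/97 200/433 200/433 -36720/42001 7 -4 W
6 100/241 100/281 100/281 -52200/67721 8 -4 N
7 200/653 200/709 200/709 -272400/462977 8 -5 E
final 7 -5 S

n=0: pose=(7,-5,S); sL=25/82, sR=10/29; mL=10/29, mR=-1545/2378; mL+mR=-25/82 → advance -1; mR−mL=-2365/2378 → turn -1·90°
n=1: pose=(7,-4,W); sL=40/97, sR=200/433; mL=200/433, mR=-36720/42001; mL+mR=-40/97 → advance -1; mR−mL=-56120/42001 → turn -1·90°
n=2: pose=(8,-4,N); sL=100/241, sR=100/281; mL=100/281, mR=-52200/67721; mL+mR=-100/241 → advance -1; mR−mL=-76300/67721 → turn -1·90°
n=3: pose=(8,-5,E); sL=200/653, sR=200/709; mL=200/709, mR=-272400/462977; mL+mR=-200/653 → advance -1; mR−mL=-403000/462977 → turn -1·90°
n=4: pose=(7,-5,S); sL=25/82, sR=10/29; mL=10/29, mR=-1545/2378; mL+mR=-25/82 → advance -1; mR−mL=-2365/2378 → turn -1·90°
n=5: pose=(7,-4,W); sL=40/97, sR=200/433; mL=200/433, mR=-36720/42001; mL+mR=-40/97 → advance -1; mR−mL=-56120/42001 → turn -1·90°
n=6: pose=(8,-4,N); sL=100/241, sR=100/281; mL=100/281, mR=-52200/67721; mL+mR=-100/241 → advance -1; mR−mL=-76300/67721 → turn -1·90°
n=7: pose=(8,-5,E); sL=200/653, sR=200/709; mL=200/709, mR=-272400/462977; mL+mR=-200/653 → advance -1; mR−mL=-403000/462977 → turn -1·90°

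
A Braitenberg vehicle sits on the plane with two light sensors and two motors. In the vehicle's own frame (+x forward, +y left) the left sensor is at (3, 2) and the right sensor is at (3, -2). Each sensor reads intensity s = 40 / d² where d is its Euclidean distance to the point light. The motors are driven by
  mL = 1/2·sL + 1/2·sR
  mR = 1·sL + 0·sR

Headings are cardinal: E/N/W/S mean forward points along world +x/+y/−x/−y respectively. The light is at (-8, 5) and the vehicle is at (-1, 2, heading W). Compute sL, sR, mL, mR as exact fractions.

40/41 40/17 1160/697 40/41

left sensor world pos  = (-4, 0); dL² = 41
right sensor world pos = (-4, 4); dR² = 17
sL = 40/41 = 40/41
sR = 40/17 = 40/17
mL = 1/2·sL + 1/2·sR = 1160/697
mR = 1·sL + 0·sR = 40/41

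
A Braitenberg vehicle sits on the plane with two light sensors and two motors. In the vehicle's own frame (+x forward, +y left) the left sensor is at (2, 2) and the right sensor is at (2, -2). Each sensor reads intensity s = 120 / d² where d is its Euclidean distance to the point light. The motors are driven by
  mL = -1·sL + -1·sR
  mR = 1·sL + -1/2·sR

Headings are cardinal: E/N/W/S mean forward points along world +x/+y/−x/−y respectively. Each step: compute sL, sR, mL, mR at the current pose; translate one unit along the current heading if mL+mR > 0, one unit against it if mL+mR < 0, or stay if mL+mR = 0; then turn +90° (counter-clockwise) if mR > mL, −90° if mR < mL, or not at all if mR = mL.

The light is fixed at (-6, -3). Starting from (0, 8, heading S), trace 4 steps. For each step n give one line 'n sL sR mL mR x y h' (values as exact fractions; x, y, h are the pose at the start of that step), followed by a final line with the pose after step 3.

n=0: pose=(0,8,S); sL=24/29, sR=120/97; mL=-5808/2813, mR=588/2813; mL+mR=-180/97 → advance -1; mR−mL=6396/2813 → turn +1·90°
n=1: pose=(0,9,E); sL=6/13, sR=30/41; mL=-636/533, mR=51/533; mL+mR=-45/41 → advance -1; mR−mL=687/533 → turn +1·90°
n=2: pose=(-1,9,N); sL=24/41, sR=24/49; mL=-2160/2009, mR=684/2009; mL+mR=-36/49 → advance -1; mR−mL=2844/2009 → turn +1·90°
n=3: pose=(-1,8,W); sL=4/3, sR=60/89; mL=-536/267, mR=266/267; mL+mR=-90/89 → advance -1; mR−mL=802/267 → turn +1·90°

0 24/29 120/97 -5808/2813 588/2813 0 8 S
1 6/13 30/41 -636/533 51/533 0 9 E
2 24/41 24/49 -2160/2009 684/2009 -1 9 N
3 4/3 60/89 -536/267 266/267 -1 8 W
final 0 8 S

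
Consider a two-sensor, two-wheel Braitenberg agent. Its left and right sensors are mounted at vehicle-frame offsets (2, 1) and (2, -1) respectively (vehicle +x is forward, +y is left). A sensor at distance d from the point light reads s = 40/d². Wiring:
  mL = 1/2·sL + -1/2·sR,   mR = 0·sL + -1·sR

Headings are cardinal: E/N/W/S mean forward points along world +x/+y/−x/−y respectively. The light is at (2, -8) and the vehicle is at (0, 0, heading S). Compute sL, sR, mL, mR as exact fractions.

left sensor world pos  = (1, -2); dL² = 37
right sensor world pos = (-1, -2); dR² = 45
sL = 40/37 = 40/37
sR = 40/45 = 8/9
mL = 1/2·sL + -1/2·sR = 32/333
mR = 0·sL + -1·sR = -8/9

40/37 8/9 32/333 -8/9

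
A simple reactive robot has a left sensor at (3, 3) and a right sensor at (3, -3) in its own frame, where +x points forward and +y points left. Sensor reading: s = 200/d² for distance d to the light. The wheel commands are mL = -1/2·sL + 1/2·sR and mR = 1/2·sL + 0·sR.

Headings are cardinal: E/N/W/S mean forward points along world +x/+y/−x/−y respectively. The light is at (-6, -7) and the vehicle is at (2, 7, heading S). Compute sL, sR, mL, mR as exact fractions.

left sensor world pos  = (5, 4); dL² = 242
right sensor world pos = (-1, 4); dR² = 146
sL = 200/242 = 100/121
sR = 200/146 = 100/73
mL = -1/2·sL + 1/2·sR = 2400/8833
mR = 1/2·sL + 0·sR = 50/121

100/121 100/73 2400/8833 50/121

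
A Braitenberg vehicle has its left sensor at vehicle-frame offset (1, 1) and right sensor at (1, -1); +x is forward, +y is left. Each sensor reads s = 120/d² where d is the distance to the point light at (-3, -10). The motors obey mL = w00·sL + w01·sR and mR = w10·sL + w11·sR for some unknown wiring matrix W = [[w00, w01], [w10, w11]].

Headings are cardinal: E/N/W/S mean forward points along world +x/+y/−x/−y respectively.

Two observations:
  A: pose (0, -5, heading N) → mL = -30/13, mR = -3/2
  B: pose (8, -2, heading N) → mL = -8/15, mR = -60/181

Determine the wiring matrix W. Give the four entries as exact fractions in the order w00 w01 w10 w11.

obs A: pose=(0,-5,N) → sL=3, sR=30/13, mL=-30/13, mR=-3/2
obs B: pose=(8,-2,N) → sL=120/181, sR=8/15, mL=-8/15, mR=-60/181
sensor matrix S = [[3, 30/13], [120/181, 8/15]]; det S = 824/11765
solve [mL_A; mL_B] = S·[w00; w01] and [mR_A; mR_B] = S·[w10; w11]:
  w00 = 0, w01 = -1, w10 = -1/2, w11 = 0

0 -1 -1/2 0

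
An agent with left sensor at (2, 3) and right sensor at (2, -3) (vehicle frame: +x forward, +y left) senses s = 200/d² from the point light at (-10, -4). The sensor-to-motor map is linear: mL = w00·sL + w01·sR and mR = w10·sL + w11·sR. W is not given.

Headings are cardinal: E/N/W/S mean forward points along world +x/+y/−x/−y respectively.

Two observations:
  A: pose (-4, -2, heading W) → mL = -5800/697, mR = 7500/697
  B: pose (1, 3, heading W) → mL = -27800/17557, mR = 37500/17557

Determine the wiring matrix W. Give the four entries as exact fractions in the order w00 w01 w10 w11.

-1/2 -1/2 1/2 1

obs A: pose=(-4,-2,W) → sL=200/17, sR=200/41, mL=-5800/697, mR=7500/697
obs B: pose=(1,3,W) → sL=200/97, sR=200/181, mL=-27800/17557, mR=37500/17557
sensor matrix S = [[200/17, 200/41], [200/97, 200/181]]; det S = 36000000/12237229
solve [mL_A; mL_B] = S·[w00; w01] and [mR_A; mR_B] = S·[w10; w11]:
  w00 = -1/2, w01 = -1/2, w10 = 1/2, w11 = 1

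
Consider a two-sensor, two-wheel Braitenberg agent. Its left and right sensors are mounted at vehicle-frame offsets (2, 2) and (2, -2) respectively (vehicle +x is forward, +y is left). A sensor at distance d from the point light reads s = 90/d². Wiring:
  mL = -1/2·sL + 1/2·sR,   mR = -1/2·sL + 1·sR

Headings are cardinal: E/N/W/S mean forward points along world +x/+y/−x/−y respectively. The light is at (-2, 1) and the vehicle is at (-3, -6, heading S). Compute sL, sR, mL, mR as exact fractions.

45/41 1 -2/41 37/82

left sensor world pos  = (-1, -8); dL² = 82
right sensor world pos = (-5, -8); dR² = 90
sL = 90/82 = 45/41
sR = 90/90 = 1
mL = -1/2·sL + 1/2·sR = -2/41
mR = -1/2·sL + 1·sR = 37/82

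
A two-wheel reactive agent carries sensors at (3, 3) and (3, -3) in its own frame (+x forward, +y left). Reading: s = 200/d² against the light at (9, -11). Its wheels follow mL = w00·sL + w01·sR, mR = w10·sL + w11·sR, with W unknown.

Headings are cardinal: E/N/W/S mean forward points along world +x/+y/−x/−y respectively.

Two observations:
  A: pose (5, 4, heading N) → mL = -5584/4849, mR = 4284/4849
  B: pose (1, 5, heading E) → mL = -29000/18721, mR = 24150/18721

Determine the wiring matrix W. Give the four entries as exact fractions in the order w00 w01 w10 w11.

-1 -1 1/2 1

obs A: pose=(5,4,N) → sL=200/373, sR=8/13, mL=-5584/4849, mR=4284/4849
obs B: pose=(1,5,E) → sL=100/193, sR=100/97, mL=-29000/18721, mR=24150/18721
sensor matrix S = [[200/373, 8/13], [100/193, 100/97]]; det S = 21235200/90778129
solve [mL_A; mL_B] = S·[w00; w01] and [mR_A; mR_B] = S·[w10; w11]:
  w00 = -1, w01 = -1, w10 = 1/2, w11 = 1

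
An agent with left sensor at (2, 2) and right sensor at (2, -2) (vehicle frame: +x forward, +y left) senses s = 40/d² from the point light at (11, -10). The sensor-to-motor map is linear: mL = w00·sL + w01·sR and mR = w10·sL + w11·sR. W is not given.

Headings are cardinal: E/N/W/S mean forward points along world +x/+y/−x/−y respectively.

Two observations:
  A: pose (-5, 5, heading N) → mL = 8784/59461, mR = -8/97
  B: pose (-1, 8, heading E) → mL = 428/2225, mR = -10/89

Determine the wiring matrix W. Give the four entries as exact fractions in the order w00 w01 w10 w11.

1 1 0 -1

obs A: pose=(-5,5,N) → sL=40/613, sR=8/97, mL=8784/59461, mR=-8/97
obs B: pose=(-1,8,E) → sL=2/25, sR=10/89, mL=428/2225, mR=-10/89
sensor matrix S = [[40/613, 8/97], [2/25, 10/89]]; det S = 97088/132300725
solve [mL_A; mL_B] = S·[w00; w01] and [mR_A; mR_B] = S·[w10; w11]:
  w00 = 1, w01 = 1, w10 = 0, w11 = -1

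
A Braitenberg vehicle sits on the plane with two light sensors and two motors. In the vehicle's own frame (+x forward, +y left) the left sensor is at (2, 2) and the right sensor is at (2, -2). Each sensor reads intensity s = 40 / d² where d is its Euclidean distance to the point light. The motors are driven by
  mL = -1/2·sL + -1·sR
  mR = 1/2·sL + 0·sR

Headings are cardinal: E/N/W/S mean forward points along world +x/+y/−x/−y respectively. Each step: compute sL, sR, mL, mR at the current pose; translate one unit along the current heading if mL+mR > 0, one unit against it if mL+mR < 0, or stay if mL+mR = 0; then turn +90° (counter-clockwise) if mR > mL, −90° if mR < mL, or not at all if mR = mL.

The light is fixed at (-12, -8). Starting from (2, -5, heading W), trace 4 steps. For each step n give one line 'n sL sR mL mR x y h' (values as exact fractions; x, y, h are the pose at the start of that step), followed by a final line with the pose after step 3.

0 8/29 40/169 -1836/4901 4/29 2 -5 W
1 4/29 4/17 -150/493 2/29 3 -5 S
2 8/65 40/293 -3772/19045 4/65 3 -4 E
3 2/9 10/73 -163/657 1/9 2 -4 N
final 2 -5 W

n=0: pose=(2,-5,W); sL=8/29, sR=40/169; mL=-1836/4901, mR=4/29; mL+mR=-40/169 → advance -1; mR−mL=2512/4901 → turn +1·90°
n=1: pose=(3,-5,S); sL=4/29, sR=4/17; mL=-150/493, mR=2/29; mL+mR=-4/17 → advance -1; mR−mL=184/493 → turn +1·90°
n=2: pose=(3,-4,E); sL=8/65, sR=40/293; mL=-3772/19045, mR=4/65; mL+mR=-40/293 → advance -1; mR−mL=4944/19045 → turn +1·90°
n=3: pose=(2,-4,N); sL=2/9, sR=10/73; mL=-163/657, mR=1/9; mL+mR=-10/73 → advance -1; mR−mL=236/657 → turn +1·90°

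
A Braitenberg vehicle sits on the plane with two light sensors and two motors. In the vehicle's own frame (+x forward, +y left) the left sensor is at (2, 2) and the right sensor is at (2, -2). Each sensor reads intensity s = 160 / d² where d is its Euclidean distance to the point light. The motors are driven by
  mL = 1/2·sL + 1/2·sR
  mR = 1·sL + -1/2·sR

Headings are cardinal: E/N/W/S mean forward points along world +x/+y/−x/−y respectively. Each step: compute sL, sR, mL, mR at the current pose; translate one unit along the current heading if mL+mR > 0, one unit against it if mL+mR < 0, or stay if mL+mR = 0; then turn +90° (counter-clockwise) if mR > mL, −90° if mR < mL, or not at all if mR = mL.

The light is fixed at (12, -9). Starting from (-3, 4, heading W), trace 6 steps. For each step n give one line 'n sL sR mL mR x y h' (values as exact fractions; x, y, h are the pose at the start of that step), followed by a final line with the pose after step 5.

0 16/41 80/257 3696/10537 2472/10537 -3 4 W
1 160/549 160/421 77600/231129 23440/231129 -4 4 N
2 40/113 8/17 792/1921 228/1921 -4 5 E
3 160/313 160/433 59680/135529 44240/135529 -3 5 S
4 16/41 80/257 3696/10537 2472/10537 -3 4 W
5 160/549 160/421 77600/231129 23440/231129 -4 4 N
final -4 5 E

n=0: pose=(-3,4,W); sL=16/41, sR=80/257; mL=3696/10537, mR=2472/10537; mL+mR=24/41 → advance +1; mR−mL=-1224/10537 → turn -1·90°
n=1: pose=(-4,4,N); sL=160/549, sR=160/421; mL=77600/231129, mR=23440/231129; mL+mR=80/183 → advance +1; mR−mL=-54160/231129 → turn -1·90°
n=2: pose=(-4,5,E); sL=40/113, sR=8/17; mL=792/1921, mR=228/1921; mL+mR=60/113 → advance +1; mR−mL=-564/1921 → turn -1·90°
n=3: pose=(-3,5,S); sL=160/313, sR=160/433; mL=59680/135529, mR=44240/135529; mL+mR=240/313 → advance +1; mR−mL=-15440/135529 → turn -1·90°
n=4: pose=(-3,4,W); sL=16/41, sR=80/257; mL=3696/10537, mR=2472/10537; mL+mR=24/41 → advance +1; mR−mL=-1224/10537 → turn -1·90°
n=5: pose=(-4,4,N); sL=160/549, sR=160/421; mL=77600/231129, mR=23440/231129; mL+mR=80/183 → advance +1; mR−mL=-54160/231129 → turn -1·90°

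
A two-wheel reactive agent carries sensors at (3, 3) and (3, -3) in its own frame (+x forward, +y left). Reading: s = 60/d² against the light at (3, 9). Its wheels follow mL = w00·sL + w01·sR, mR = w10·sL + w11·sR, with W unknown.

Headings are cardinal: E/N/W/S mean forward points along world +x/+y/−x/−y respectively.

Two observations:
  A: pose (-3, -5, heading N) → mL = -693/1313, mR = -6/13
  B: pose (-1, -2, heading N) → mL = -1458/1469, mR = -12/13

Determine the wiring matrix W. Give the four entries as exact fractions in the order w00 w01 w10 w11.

obs A: pose=(-3,-5,N) → sL=30/101, sR=6/13, mL=-693/1313, mR=-6/13
obs B: pose=(-1,-2,N) → sL=60/113, sR=12/13, mL=-1458/1469, mR=-12/13
sensor matrix S = [[30/101, 6/13], [60/113, 12/13]]; det S = 4320/148369
solve [mL_A; mL_B] = S·[w00; w01] and [mR_A; mR_B] = S·[w10; w11]:
  w00 = -1, w01 = -1/2, w10 = 0, w11 = -1

-1 -1/2 0 -1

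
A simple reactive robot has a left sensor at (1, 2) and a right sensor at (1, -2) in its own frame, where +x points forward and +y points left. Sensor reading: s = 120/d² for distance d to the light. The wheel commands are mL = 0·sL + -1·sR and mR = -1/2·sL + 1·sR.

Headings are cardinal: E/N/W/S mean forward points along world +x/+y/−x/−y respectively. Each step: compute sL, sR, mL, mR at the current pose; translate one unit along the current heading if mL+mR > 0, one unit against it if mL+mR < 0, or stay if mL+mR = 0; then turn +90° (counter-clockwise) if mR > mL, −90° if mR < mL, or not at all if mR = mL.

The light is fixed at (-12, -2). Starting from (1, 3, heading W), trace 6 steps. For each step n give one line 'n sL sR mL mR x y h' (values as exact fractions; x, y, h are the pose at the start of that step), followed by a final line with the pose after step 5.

n=0: pose=(1,3,W); sL=40/51, sR=120/193; mL=-120/193, mR=2260/9843; mL+mR=-20/51 → advance -1; mR−mL=8380/9843 → turn +1·90°
n=1: pose=(2,3,S); sL=15/34, sR=3/4; mL=-3/4, mR=9/17; mL+mR=-15/68 → advance -1; mR−mL=87/68 → turn +1·90°
n=2: pose=(2,4,E); sL=120/289, sR=120/241; mL=-120/241, mR=20220/69649; mL+mR=-60/289 → advance -1; mR−mL=54900/69649 → turn +1·90°
n=3: pose=(1,4,N); sL=12/17, sR=60/137; mL=-60/137, mR=198/2329; mL+mR=-6/17 → advance -1; mR−mL=1218/2329 → turn +1·90°
n=4: pose=(1,3,W); sL=40/51, sR=120/193; mL=-120/193, mR=2260/9843; mL+mR=-20/51 → advance -1; mR−mL=8380/9843 → turn +1·90°
n=5: pose=(2,3,S); sL=15/34, sR=3/4; mL=-3/4, mR=9/17; mL+mR=-15/68 → advance -1; mR−mL=87/68 → turn +1·90°

0 40/51 120/193 -120/193 2260/9843 1 3 W
1 15/34 3/4 -3/4 9/17 2 3 S
2 120/289 120/241 -120/241 20220/69649 2 4 E
3 12/17 60/137 -60/137 198/2329 1 4 N
4 40/51 120/193 -120/193 2260/9843 1 3 W
5 15/34 3/4 -3/4 9/17 2 3 S
final 2 4 E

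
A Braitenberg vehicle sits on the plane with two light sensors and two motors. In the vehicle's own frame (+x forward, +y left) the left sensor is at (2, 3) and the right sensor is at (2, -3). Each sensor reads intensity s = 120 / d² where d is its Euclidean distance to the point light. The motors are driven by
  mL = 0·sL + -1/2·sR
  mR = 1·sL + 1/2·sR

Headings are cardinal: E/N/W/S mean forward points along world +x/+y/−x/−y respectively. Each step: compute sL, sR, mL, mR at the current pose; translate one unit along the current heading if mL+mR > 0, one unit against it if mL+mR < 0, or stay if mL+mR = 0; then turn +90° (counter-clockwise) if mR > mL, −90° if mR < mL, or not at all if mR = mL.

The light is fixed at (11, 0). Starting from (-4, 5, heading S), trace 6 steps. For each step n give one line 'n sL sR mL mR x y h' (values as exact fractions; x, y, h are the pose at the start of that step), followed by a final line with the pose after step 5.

0 40/51 40/111 -20/111 1820/1887 -4 5 S
1 60/109 12/17 -6/17 1674/1853 -4 4 E
2 24/65 120/157 -60/157 7668/10205 -3 4 N
3 6/13 3/8 -3/16 135/208 -3 5 W
4 40/51 40/111 -20/111 1820/1887 -4 5 S
5 60/109 12/17 -6/17 1674/1853 -4 4 E
final -3 4 N

n=0: pose=(-4,5,S); sL=40/51, sR=40/111; mL=-20/111, mR=1820/1887; mL+mR=40/51 → advance +1; mR−mL=720/629 → turn +1·90°
n=1: pose=(-4,4,E); sL=60/109, sR=12/17; mL=-6/17, mR=1674/1853; mL+mR=60/109 → advance +1; mR−mL=2328/1853 → turn +1·90°
n=2: pose=(-3,4,N); sL=24/65, sR=120/157; mL=-60/157, mR=7668/10205; mL+mR=24/65 → advance +1; mR−mL=11568/10205 → turn +1·90°
n=3: pose=(-3,5,W); sL=6/13, sR=3/8; mL=-3/16, mR=135/208; mL+mR=6/13 → advance +1; mR−mL=87/104 → turn +1·90°
n=4: pose=(-4,5,S); sL=40/51, sR=40/111; mL=-20/111, mR=1820/1887; mL+mR=40/51 → advance +1; mR−mL=720/629 → turn +1·90°
n=5: pose=(-4,4,E); sL=60/109, sR=12/17; mL=-6/17, mR=1674/1853; mL+mR=60/109 → advance +1; mR−mL=2328/1853 → turn +1·90°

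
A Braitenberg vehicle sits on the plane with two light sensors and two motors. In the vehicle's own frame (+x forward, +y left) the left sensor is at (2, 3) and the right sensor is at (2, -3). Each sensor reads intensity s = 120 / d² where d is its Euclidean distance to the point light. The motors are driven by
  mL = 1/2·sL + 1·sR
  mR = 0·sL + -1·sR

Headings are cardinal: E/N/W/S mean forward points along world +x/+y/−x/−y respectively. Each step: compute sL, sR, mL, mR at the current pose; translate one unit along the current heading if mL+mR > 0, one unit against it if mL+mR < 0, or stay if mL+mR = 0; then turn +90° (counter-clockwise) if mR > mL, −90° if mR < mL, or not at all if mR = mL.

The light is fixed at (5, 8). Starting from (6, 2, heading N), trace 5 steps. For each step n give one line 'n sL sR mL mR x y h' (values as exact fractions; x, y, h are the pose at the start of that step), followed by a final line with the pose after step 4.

0 6 15/4 27/4 -15/4 6 2 N
1 120/13 120/73 5940/949 -120/73 6 3 E
2 60/37 12/5 594/185 -12/5 7 3 S
3 40/27 40/3 380/27 -40/3 7 2 W
4 6 15/4 27/4 -15/4 6 2 N
final 6 3 E

n=0: pose=(6,2,N); sL=6, sR=15/4; mL=27/4, mR=-15/4; mL+mR=3 → advance +1; mR−mL=-21/2 → turn -1·90°
n=1: pose=(6,3,E); sL=120/13, sR=120/73; mL=5940/949, mR=-120/73; mL+mR=60/13 → advance +1; mR−mL=-7500/949 → turn -1·90°
n=2: pose=(7,3,S); sL=60/37, sR=12/5; mL=594/185, mR=-12/5; mL+mR=30/37 → advance +1; mR−mL=-1038/185 → turn -1·90°
n=3: pose=(7,2,W); sL=40/27, sR=40/3; mL=380/27, mR=-40/3; mL+mR=20/27 → advance +1; mR−mL=-740/27 → turn -1·90°
n=4: pose=(6,2,N); sL=6, sR=15/4; mL=27/4, mR=-15/4; mL+mR=3 → advance +1; mR−mL=-21/2 → turn -1·90°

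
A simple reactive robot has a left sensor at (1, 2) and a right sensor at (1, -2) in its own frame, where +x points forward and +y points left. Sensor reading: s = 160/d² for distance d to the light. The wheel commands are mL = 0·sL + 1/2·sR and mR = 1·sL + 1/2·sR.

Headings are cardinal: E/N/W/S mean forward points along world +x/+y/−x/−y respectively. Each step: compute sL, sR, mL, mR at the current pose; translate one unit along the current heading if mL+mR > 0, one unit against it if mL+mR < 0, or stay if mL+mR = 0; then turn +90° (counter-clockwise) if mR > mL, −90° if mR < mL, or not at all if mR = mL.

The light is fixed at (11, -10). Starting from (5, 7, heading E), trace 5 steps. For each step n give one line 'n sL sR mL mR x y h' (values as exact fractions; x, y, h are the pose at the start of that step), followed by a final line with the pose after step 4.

n=0: pose=(5,7,E); sL=80/193, sR=16/25; mL=8/25, mR=3544/4825; mL+mR=5088/4825 → advance +1; mR−mL=80/193 → turn +1·90°
n=1: pose=(6,7,N); sL=160/373, sR=160/333; mL=80/333, mR=83120/124209; mL+mR=112960/124209 → advance +1; mR−mL=160/373 → turn +1·90°
n=2: pose=(6,8,W); sL=40/73, sR=40/109; mL=20/109, mR=5820/7957; mL+mR=7280/7957 → advance +1; mR−mL=40/73 → turn +1·90°
n=3: pose=(5,8,S); sL=32/61, sR=160/353; mL=80/353, mR=16176/21533; mL+mR=21056/21533 → advance +1; mR−mL=32/61 → turn +1·90°
n=4: pose=(5,7,E); sL=80/193, sR=16/25; mL=8/25, mR=3544/4825; mL+mR=5088/4825 → advance +1; mR−mL=80/193 → turn +1·90°

0 80/193 16/25 8/25 3544/4825 5 7 E
1 160/373 160/333 80/333 83120/124209 6 7 N
2 40/73 40/109 20/109 5820/7957 6 8 W
3 32/61 160/353 80/353 16176/21533 5 8 S
4 80/193 16/25 8/25 3544/4825 5 7 E
final 6 7 N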